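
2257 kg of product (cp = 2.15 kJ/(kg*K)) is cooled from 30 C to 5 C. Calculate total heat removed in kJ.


dT = 30 - (5) = 25 K
Q = m * cp * dT = 2257 * 2.15 * 25
Q = 121314 kJ

121314


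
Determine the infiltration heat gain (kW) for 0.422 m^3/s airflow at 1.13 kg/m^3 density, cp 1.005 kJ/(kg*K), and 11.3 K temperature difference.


Q = V_dot * rho * cp * dT
Q = 0.422 * 1.13 * 1.005 * 11.3
Q = 5.415 kW

5.415


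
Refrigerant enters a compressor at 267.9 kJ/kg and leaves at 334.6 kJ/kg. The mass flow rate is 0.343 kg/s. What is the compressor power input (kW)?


dh = 334.6 - 267.9 = 66.7 kJ/kg
W = m_dot * dh = 0.343 * 66.7 = 22.88 kW

22.88


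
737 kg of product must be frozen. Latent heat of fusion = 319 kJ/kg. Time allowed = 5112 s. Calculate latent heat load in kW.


Q_lat = m * h_fg / t
Q_lat = 737 * 319 / 5112
Q_lat = 45.99 kW

45.99


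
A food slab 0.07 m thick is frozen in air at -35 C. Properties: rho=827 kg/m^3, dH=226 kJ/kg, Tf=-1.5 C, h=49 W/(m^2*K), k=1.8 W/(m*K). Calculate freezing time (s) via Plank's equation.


dT = -1.5 - (-35) = 33.5 K
term1 = a/(2h) = 0.07/(2*49) = 0.0007142857143
term2 = a^2/(8k) = 0.07^2/(8*1.8) = 0.0003402777778
t = rho*dH*1000/dT * (term1 + term2)
t = 827*226*1000/33.5 * (0.0007142857143 + 0.0003402777778)
t = 5884 s

5884


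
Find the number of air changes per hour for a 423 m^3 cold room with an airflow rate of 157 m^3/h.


ACH = flow / volume
ACH = 157 / 423
ACH = 0.371

0.371


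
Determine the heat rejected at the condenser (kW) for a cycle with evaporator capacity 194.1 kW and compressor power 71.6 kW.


Q_cond = Q_evap + W
Q_cond = 194.1 + 71.6
Q_cond = 265.7 kW

265.7


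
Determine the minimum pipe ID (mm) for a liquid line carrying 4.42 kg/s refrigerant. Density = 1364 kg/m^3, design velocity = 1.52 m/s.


A = m_dot / (rho * v) = 4.42 / (1364 * 1.52) = 0.002131887637 m^2
d = sqrt(4*A/pi) * 1000
d = 52.1 mm

52.1


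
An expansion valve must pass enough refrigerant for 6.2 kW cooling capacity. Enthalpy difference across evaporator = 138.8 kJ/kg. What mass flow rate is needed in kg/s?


m_dot = Q / dh
m_dot = 6.2 / 138.8
m_dot = 0.0447 kg/s

0.0447


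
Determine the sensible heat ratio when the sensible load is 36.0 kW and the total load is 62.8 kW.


SHR = Q_sensible / Q_total
SHR = 36.0 / 62.8
SHR = 0.573

0.573


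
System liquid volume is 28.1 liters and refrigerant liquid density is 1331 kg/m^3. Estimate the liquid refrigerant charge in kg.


Charge = V * rho / 1000
Charge = 28.1 * 1331 / 1000
Charge = 37.4 kg

37.4


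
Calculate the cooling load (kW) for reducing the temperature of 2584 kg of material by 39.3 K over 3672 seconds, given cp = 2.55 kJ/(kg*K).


Q = m * cp * dT / t
Q = 2584 * 2.55 * 39.3 / 3672
Q = 70.522 kW

70.522


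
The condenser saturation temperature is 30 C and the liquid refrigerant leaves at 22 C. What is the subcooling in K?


Subcooling = T_cond - T_liquid
Subcooling = 30 - 22
Subcooling = 8 K

8


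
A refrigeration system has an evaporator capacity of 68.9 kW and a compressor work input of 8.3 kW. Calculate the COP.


COP = Q_evap / W
COP = 68.9 / 8.3
COP = 8.301

8.301


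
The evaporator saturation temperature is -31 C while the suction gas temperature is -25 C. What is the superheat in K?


Superheat = T_suction - T_evap
Superheat = -25 - (-31)
Superheat = 6 K

6


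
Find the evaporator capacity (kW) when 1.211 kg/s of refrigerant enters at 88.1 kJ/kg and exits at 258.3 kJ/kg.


dh = 258.3 - 88.1 = 170.2 kJ/kg
Q_evap = m_dot * dh = 1.211 * 170.2
Q_evap = 206.11 kW

206.11


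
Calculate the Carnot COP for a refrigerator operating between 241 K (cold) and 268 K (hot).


dT = 268 - 241 = 27 K
COP_carnot = T_cold / dT = 241 / 27
COP_carnot = 8.926

8.926


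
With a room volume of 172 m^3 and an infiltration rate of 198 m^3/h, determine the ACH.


ACH = flow / volume
ACH = 198 / 172
ACH = 1.151

1.151


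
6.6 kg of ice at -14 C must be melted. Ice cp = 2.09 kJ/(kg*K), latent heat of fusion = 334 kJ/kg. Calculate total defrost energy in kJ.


Sensible heat = cp * dT = 2.09 * 14 = 29.26 kJ/kg
Total per kg = 29.26 + 334 = 363.26 kJ/kg
Q = m * total = 6.6 * 363.26
Q = 2397.5 kJ

2397.5


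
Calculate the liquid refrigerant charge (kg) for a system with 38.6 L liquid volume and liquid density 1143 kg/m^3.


Charge = V * rho / 1000
Charge = 38.6 * 1143 / 1000
Charge = 44.12 kg

44.12


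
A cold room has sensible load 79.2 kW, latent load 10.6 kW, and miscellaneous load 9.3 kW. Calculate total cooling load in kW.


Q_total = Q_s + Q_l + Q_misc
Q_total = 79.2 + 10.6 + 9.3
Q_total = 99.1 kW

99.1


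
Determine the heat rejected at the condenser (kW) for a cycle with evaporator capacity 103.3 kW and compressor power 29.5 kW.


Q_cond = Q_evap + W
Q_cond = 103.3 + 29.5
Q_cond = 132.8 kW

132.8


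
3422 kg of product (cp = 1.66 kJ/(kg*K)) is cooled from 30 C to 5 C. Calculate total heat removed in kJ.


dT = 30 - (5) = 25 K
Q = m * cp * dT = 3422 * 1.66 * 25
Q = 142013 kJ

142013


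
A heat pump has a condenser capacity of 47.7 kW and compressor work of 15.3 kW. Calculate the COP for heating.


COP_hp = Q_cond / W
COP_hp = 47.7 / 15.3
COP_hp = 3.118

3.118


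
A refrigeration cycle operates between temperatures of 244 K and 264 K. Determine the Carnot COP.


dT = 264 - 244 = 20 K
COP_carnot = T_cold / dT = 244 / 20
COP_carnot = 12.2

12.2


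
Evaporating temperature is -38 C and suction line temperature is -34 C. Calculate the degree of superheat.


Superheat = T_suction - T_evap
Superheat = -34 - (-38)
Superheat = 4 K

4


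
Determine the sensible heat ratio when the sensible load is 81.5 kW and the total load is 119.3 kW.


SHR = Q_sensible / Q_total
SHR = 81.5 / 119.3
SHR = 0.683

0.683


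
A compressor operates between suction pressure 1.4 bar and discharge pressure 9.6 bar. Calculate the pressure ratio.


PR = P_high / P_low
PR = 9.6 / 1.4
PR = 6.857

6.857


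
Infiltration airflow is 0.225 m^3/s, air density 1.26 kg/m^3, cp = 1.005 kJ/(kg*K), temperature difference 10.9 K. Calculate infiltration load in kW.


Q = V_dot * rho * cp * dT
Q = 0.225 * 1.26 * 1.005 * 10.9
Q = 3.106 kW

3.106


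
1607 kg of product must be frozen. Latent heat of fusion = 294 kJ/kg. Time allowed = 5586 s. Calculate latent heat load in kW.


Q_lat = m * h_fg / t
Q_lat = 1607 * 294 / 5586
Q_lat = 84.58 kW

84.58


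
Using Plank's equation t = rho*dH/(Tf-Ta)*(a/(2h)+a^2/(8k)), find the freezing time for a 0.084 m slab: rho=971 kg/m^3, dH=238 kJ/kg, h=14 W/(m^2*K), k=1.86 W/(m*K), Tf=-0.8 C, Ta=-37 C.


dT = -0.8 - (-37) = 36.2 K
term1 = a/(2h) = 0.084/(2*14) = 0.003
term2 = a^2/(8k) = 0.084^2/(8*1.86) = 0.0004741935484
t = rho*dH*1000/dT * (term1 + term2)
t = 971*238*1000/36.2 * (0.003 + 0.0004741935484)
t = 22179 s

22179


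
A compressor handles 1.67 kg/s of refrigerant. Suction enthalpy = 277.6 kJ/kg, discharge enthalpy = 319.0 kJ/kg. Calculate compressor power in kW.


dh = 319.0 - 277.6 = 41.4 kJ/kg
W = m_dot * dh = 1.67 * 41.4 = 69.14 kW

69.14


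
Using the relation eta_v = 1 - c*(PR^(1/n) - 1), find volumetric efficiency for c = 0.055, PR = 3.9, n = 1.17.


PR^(1/n) = 3.9^(1/1.17) = 3.20024645
eta_v = 1 - 0.055 * (3.20024645 - 1)
eta_v = 0.879

0.879


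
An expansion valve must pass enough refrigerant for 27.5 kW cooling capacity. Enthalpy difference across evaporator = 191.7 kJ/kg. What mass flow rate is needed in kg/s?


m_dot = Q / dh
m_dot = 27.5 / 191.7
m_dot = 0.1435 kg/s

0.1435


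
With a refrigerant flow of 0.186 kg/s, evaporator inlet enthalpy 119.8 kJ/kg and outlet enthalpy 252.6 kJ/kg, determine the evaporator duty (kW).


dh = 252.6 - 119.8 = 132.8 kJ/kg
Q_evap = m_dot * dh = 0.186 * 132.8
Q_evap = 24.7 kW

24.7


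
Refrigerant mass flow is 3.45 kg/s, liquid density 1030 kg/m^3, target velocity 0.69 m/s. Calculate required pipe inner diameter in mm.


A = m_dot / (rho * v) = 3.45 / (1030 * 0.69) = 0.004854368932 m^2
d = sqrt(4*A/pi) * 1000
d = 78.6 mm

78.6


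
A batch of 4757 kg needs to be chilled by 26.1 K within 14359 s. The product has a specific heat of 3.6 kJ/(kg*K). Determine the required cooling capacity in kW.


Q = m * cp * dT / t
Q = 4757 * 3.6 * 26.1 / 14359
Q = 31.128 kW

31.128


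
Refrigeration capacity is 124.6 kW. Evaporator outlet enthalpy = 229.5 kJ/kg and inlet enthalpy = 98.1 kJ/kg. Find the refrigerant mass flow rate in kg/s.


dh = 229.5 - 98.1 = 131.4 kJ/kg
m_dot = Q / dh = 124.6 / 131.4 = 0.9482 kg/s

0.9482


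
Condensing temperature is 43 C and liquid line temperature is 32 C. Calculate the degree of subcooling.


Subcooling = T_cond - T_liquid
Subcooling = 43 - 32
Subcooling = 11 K

11


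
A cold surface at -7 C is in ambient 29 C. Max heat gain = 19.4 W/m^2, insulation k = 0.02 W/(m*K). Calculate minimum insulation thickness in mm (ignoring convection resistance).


dT = 29 - (-7) = 36 K
thickness = k * dT / q_max * 1000
thickness = 0.02 * 36 / 19.4 * 1000
thickness = 37.1 mm

37.1


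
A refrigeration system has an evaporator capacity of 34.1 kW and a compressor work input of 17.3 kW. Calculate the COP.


COP = Q_evap / W
COP = 34.1 / 17.3
COP = 1.971

1.971


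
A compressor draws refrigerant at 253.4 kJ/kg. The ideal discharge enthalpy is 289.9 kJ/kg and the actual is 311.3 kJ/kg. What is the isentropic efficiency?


dh_ideal = 289.9 - 253.4 = 36.5 kJ/kg
dh_actual = 311.3 - 253.4 = 57.9 kJ/kg
eta_s = dh_ideal / dh_actual = 36.5 / 57.9
eta_s = 0.6304

0.6304


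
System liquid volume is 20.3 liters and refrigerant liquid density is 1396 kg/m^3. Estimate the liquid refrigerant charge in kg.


Charge = V * rho / 1000
Charge = 20.3 * 1396 / 1000
Charge = 28.34 kg

28.34


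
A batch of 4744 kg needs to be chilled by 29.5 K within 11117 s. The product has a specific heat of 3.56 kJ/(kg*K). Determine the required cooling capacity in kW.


Q = m * cp * dT / t
Q = 4744 * 3.56 * 29.5 / 11117
Q = 44.816 kW

44.816


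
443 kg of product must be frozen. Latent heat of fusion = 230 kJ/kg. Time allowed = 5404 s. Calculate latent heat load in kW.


Q_lat = m * h_fg / t
Q_lat = 443 * 230 / 5404
Q_lat = 18.85 kW

18.85


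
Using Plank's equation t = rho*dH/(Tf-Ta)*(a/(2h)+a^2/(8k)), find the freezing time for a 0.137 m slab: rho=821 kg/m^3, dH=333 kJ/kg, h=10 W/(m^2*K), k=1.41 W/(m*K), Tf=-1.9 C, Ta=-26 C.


dT = -1.9 - (-26) = 24.1 K
term1 = a/(2h) = 0.137/(2*10) = 0.00685
term2 = a^2/(8k) = 0.137^2/(8*1.41) = 0.00166391844
t = rho*dH*1000/dT * (term1 + term2)
t = 821*333*1000/24.1 * (0.00685 + 0.00166391844)
t = 96583 s

96583


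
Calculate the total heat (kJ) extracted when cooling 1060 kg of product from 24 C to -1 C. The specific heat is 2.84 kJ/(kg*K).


dT = 24 - (-1) = 25 K
Q = m * cp * dT = 1060 * 2.84 * 25
Q = 75260 kJ

75260


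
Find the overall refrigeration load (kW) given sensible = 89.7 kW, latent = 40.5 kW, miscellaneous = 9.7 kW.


Q_total = Q_s + Q_l + Q_misc
Q_total = 89.7 + 40.5 + 9.7
Q_total = 139.9 kW

139.9


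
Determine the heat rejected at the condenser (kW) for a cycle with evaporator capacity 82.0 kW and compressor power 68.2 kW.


Q_cond = Q_evap + W
Q_cond = 82.0 + 68.2
Q_cond = 150.2 kW

150.2


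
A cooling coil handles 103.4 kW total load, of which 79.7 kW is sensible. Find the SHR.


SHR = Q_sensible / Q_total
SHR = 79.7 / 103.4
SHR = 0.771

0.771


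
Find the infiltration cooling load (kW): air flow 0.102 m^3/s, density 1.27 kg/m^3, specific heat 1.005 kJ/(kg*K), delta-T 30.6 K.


Q = V_dot * rho * cp * dT
Q = 0.102 * 1.27 * 1.005 * 30.6
Q = 3.984 kW

3.984


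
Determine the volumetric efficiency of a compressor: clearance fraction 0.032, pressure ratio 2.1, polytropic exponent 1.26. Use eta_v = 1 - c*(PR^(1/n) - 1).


PR^(1/n) = 2.1^(1/1.26) = 1.80189549
eta_v = 1 - 0.032 * (1.80189549 - 1)
eta_v = 0.9743

0.9743


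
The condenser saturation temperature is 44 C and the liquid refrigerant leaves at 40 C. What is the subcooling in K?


Subcooling = T_cond - T_liquid
Subcooling = 44 - 40
Subcooling = 4 K

4


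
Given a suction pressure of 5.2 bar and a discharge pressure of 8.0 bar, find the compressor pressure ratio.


PR = P_high / P_low
PR = 8.0 / 5.2
PR = 1.538

1.538


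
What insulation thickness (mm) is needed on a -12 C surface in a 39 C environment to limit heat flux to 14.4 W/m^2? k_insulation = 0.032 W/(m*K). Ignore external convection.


dT = 39 - (-12) = 51 K
thickness = k * dT / q_max * 1000
thickness = 0.032 * 51 / 14.4 * 1000
thickness = 113.3 mm

113.3


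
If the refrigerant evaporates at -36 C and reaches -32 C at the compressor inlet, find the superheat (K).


Superheat = T_suction - T_evap
Superheat = -32 - (-36)
Superheat = 4 K

4


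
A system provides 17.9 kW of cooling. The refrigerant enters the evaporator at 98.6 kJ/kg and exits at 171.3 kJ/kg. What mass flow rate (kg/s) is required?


dh = 171.3 - 98.6 = 72.7 kJ/kg
m_dot = Q / dh = 17.9 / 72.7 = 0.2462 kg/s

0.2462


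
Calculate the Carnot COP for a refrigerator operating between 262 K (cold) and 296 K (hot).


dT = 296 - 262 = 34 K
COP_carnot = T_cold / dT = 262 / 34
COP_carnot = 7.706

7.706


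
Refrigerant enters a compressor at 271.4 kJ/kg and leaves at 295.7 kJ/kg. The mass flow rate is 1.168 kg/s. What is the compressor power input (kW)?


dh = 295.7 - 271.4 = 24.3 kJ/kg
W = m_dot * dh = 1.168 * 24.3 = 28.38 kW

28.38


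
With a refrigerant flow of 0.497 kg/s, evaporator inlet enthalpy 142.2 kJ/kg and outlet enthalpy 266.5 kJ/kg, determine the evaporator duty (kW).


dh = 266.5 - 142.2 = 124.3 kJ/kg
Q_evap = m_dot * dh = 0.497 * 124.3
Q_evap = 61.78 kW

61.78


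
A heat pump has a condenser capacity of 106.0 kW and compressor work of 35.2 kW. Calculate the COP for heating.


COP_hp = Q_cond / W
COP_hp = 106.0 / 35.2
COP_hp = 3.011

3.011


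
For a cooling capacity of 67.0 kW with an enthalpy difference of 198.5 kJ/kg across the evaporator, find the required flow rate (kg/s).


m_dot = Q / dh
m_dot = 67.0 / 198.5
m_dot = 0.3375 kg/s

0.3375


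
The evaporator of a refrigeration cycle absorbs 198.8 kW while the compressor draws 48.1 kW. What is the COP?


COP = Q_evap / W
COP = 198.8 / 48.1
COP = 4.133

4.133


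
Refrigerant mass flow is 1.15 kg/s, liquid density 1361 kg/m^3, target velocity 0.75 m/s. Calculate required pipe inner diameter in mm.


A = m_dot / (rho * v) = 1.15 / (1361 * 0.75) = 0.001126622581 m^2
d = sqrt(4*A/pi) * 1000
d = 37.9 mm

37.9


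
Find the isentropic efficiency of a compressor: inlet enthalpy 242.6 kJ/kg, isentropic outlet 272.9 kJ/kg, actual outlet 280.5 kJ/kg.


dh_ideal = 272.9 - 242.6 = 30.3 kJ/kg
dh_actual = 280.5 - 242.6 = 37.9 kJ/kg
eta_s = dh_ideal / dh_actual = 30.3 / 37.9
eta_s = 0.7995

0.7995


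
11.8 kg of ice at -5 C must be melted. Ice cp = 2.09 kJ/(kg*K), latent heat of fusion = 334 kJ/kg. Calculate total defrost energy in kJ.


Sensible heat = cp * dT = 2.09 * 5 = 10.45 kJ/kg
Total per kg = 10.45 + 334 = 344.45 kJ/kg
Q = m * total = 11.8 * 344.45
Q = 4064.5 kJ

4064.5


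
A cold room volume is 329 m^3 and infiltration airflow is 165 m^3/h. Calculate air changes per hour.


ACH = flow / volume
ACH = 165 / 329
ACH = 0.502

0.502


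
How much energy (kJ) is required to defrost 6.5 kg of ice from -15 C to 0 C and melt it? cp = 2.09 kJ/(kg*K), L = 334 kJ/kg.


Sensible heat = cp * dT = 2.09 * 15 = 31.35 kJ/kg
Total per kg = 31.35 + 334 = 365.35 kJ/kg
Q = m * total = 6.5 * 365.35
Q = 2374.8 kJ

2374.8


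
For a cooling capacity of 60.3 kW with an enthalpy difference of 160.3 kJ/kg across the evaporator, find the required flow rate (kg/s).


m_dot = Q / dh
m_dot = 60.3 / 160.3
m_dot = 0.3762 kg/s

0.3762


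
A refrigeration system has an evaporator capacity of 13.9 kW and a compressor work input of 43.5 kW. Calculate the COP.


COP = Q_evap / W
COP = 13.9 / 43.5
COP = 0.32

0.32


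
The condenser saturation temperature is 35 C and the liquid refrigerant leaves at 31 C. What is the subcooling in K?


Subcooling = T_cond - T_liquid
Subcooling = 35 - 31
Subcooling = 4 K

4


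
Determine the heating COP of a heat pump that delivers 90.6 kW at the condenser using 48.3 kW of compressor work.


COP_hp = Q_cond / W
COP_hp = 90.6 / 48.3
COP_hp = 1.876

1.876


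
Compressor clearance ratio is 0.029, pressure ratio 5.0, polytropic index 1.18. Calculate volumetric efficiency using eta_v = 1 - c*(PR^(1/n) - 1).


PR^(1/n) = 5.0^(1/1.18) = 3.91153717
eta_v = 1 - 0.029 * (3.91153717 - 1)
eta_v = 0.9156

0.9156


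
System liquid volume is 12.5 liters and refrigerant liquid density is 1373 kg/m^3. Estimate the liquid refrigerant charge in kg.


Charge = V * rho / 1000
Charge = 12.5 * 1373 / 1000
Charge = 17.16 kg

17.16


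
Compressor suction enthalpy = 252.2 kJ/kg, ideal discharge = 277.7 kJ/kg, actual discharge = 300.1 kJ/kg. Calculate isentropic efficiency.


dh_ideal = 277.7 - 252.2 = 25.5 kJ/kg
dh_actual = 300.1 - 252.2 = 47.9 kJ/kg
eta_s = dh_ideal / dh_actual = 25.5 / 47.9
eta_s = 0.5324

0.5324


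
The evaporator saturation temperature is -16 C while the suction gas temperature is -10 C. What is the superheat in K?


Superheat = T_suction - T_evap
Superheat = -10 - (-16)
Superheat = 6 K

6


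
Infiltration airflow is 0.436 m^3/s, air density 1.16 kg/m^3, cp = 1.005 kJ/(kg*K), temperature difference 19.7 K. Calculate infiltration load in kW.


Q = V_dot * rho * cp * dT
Q = 0.436 * 1.16 * 1.005 * 19.7
Q = 10.013 kW

10.013


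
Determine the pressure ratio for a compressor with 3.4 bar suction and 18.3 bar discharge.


PR = P_high / P_low
PR = 18.3 / 3.4
PR = 5.382

5.382


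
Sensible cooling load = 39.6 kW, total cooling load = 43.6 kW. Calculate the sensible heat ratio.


SHR = Q_sensible / Q_total
SHR = 39.6 / 43.6
SHR = 0.908

0.908


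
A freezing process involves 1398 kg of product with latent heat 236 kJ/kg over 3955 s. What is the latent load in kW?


Q_lat = m * h_fg / t
Q_lat = 1398 * 236 / 3955
Q_lat = 83.42 kW

83.42


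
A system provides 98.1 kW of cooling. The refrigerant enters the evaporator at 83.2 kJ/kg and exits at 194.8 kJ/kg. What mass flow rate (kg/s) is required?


dh = 194.8 - 83.2 = 111.6 kJ/kg
m_dot = Q / dh = 98.1 / 111.6 = 0.879 kg/s

0.879


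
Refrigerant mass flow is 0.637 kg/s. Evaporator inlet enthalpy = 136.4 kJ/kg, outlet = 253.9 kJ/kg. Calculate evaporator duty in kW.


dh = 253.9 - 136.4 = 117.5 kJ/kg
Q_evap = m_dot * dh = 0.637 * 117.5
Q_evap = 74.85 kW

74.85


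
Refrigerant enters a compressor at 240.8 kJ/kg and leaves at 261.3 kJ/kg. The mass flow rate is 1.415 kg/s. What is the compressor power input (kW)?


dh = 261.3 - 240.8 = 20.5 kJ/kg
W = m_dot * dh = 1.415 * 20.5 = 29.01 kW

29.01


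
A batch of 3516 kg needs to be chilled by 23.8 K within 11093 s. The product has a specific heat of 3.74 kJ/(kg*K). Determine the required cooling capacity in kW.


Q = m * cp * dT / t
Q = 3516 * 3.74 * 23.8 / 11093
Q = 28.213 kW

28.213


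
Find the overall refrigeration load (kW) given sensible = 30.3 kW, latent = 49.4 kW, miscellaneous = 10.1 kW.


Q_total = Q_s + Q_l + Q_misc
Q_total = 30.3 + 49.4 + 10.1
Q_total = 89.8 kW

89.8


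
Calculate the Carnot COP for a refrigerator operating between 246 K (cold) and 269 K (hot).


dT = 269 - 246 = 23 K
COP_carnot = T_cold / dT = 246 / 23
COP_carnot = 10.696

10.696


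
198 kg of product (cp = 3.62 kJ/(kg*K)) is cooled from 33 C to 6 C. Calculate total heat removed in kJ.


dT = 33 - (6) = 27 K
Q = m * cp * dT = 198 * 3.62 * 27
Q = 19353 kJ

19353


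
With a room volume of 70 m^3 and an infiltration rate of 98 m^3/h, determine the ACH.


ACH = flow / volume
ACH = 98 / 70
ACH = 1.4

1.4


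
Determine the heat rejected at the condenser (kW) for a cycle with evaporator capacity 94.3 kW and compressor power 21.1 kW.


Q_cond = Q_evap + W
Q_cond = 94.3 + 21.1
Q_cond = 115.4 kW

115.4


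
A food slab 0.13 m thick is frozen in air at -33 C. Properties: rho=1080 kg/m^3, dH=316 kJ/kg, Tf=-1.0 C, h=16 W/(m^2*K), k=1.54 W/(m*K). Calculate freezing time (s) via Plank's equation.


dT = -1.0 - (-33) = 32.0 K
term1 = a/(2h) = 0.13/(2*16) = 0.0040625
term2 = a^2/(8k) = 0.13^2/(8*1.54) = 0.001371753247
t = rho*dH*1000/dT * (term1 + term2)
t = 1080*316*1000/32.0 * (0.0040625 + 0.001371753247)
t = 57956 s

57956


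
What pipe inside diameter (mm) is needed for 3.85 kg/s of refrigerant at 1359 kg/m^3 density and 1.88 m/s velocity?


A = m_dot / (rho * v) = 3.85 / (1359 * 1.88) = 0.001506896498 m^2
d = sqrt(4*A/pi) * 1000
d = 43.8 mm

43.8


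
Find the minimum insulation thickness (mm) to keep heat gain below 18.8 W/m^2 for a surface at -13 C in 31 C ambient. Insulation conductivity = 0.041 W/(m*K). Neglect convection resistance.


dT = 31 - (-13) = 44 K
thickness = k * dT / q_max * 1000
thickness = 0.041 * 44 / 18.8 * 1000
thickness = 96.0 mm

96.0


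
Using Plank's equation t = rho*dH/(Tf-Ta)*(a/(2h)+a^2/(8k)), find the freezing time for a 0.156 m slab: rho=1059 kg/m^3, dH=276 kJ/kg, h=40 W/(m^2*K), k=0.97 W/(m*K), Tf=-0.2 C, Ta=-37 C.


dT = -0.2 - (-37) = 36.8 K
term1 = a/(2h) = 0.156/(2*40) = 0.00195
term2 = a^2/(8k) = 0.156^2/(8*0.97) = 0.003136082474
t = rho*dH*1000/dT * (term1 + term2)
t = 1059*276*1000/36.8 * (0.00195 + 0.003136082474)
t = 40396 s

40396


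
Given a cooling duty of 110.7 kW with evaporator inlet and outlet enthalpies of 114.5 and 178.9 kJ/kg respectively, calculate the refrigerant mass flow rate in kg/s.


dh = 178.9 - 114.5 = 64.4 kJ/kg
m_dot = Q / dh = 110.7 / 64.4 = 1.7189 kg/s

1.7189


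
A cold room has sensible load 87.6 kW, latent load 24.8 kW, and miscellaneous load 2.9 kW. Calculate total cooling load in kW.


Q_total = Q_s + Q_l + Q_misc
Q_total = 87.6 + 24.8 + 2.9
Q_total = 115.3 kW

115.3


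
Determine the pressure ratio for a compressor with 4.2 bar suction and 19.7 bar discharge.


PR = P_high / P_low
PR = 19.7 / 4.2
PR = 4.69

4.69


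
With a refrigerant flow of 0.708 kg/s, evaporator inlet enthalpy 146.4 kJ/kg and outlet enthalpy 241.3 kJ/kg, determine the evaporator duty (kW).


dh = 241.3 - 146.4 = 94.9 kJ/kg
Q_evap = m_dot * dh = 0.708 * 94.9
Q_evap = 67.19 kW

67.19


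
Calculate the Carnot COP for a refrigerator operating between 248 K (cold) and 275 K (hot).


dT = 275 - 248 = 27 K
COP_carnot = T_cold / dT = 248 / 27
COP_carnot = 9.185

9.185


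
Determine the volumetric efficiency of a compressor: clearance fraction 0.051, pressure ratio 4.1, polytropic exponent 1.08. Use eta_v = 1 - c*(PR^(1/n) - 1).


PR^(1/n) = 4.1^(1/1.08) = 3.69311184
eta_v = 1 - 0.051 * (3.69311184 - 1)
eta_v = 0.8627

0.8627


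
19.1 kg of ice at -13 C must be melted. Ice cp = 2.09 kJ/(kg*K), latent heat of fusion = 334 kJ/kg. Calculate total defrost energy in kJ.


Sensible heat = cp * dT = 2.09 * 13 = 27.17 kJ/kg
Total per kg = 27.17 + 334 = 361.17 kJ/kg
Q = m * total = 19.1 * 361.17
Q = 6898.3 kJ

6898.3


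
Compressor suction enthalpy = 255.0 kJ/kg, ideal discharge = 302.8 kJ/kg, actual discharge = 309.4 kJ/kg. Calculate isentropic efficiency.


dh_ideal = 302.8 - 255.0 = 47.8 kJ/kg
dh_actual = 309.4 - 255.0 = 54.4 kJ/kg
eta_s = dh_ideal / dh_actual = 47.8 / 54.4
eta_s = 0.8787

0.8787


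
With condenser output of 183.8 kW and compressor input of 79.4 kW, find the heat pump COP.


COP_hp = Q_cond / W
COP_hp = 183.8 / 79.4
COP_hp = 2.315

2.315


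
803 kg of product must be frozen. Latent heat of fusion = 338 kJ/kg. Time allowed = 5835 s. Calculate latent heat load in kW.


Q_lat = m * h_fg / t
Q_lat = 803 * 338 / 5835
Q_lat = 46.51 kW

46.51


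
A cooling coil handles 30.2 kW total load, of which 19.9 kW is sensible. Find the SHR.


SHR = Q_sensible / Q_total
SHR = 19.9 / 30.2
SHR = 0.659

0.659


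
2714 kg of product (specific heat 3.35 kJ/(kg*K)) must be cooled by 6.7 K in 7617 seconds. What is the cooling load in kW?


Q = m * cp * dT / t
Q = 2714 * 3.35 * 6.7 / 7617
Q = 7.997 kW

7.997


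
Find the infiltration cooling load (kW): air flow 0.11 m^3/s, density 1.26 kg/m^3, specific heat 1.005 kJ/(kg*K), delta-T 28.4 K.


Q = V_dot * rho * cp * dT
Q = 0.11 * 1.26 * 1.005 * 28.4
Q = 3.956 kW

3.956


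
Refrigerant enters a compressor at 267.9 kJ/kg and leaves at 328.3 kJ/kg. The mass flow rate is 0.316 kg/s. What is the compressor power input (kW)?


dh = 328.3 - 267.9 = 60.4 kJ/kg
W = m_dot * dh = 0.316 * 60.4 = 19.09 kW

19.09


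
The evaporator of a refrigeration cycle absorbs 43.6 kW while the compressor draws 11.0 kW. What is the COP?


COP = Q_evap / W
COP = 43.6 / 11.0
COP = 3.964

3.964


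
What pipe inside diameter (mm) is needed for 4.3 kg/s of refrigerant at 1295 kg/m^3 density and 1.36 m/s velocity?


A = m_dot / (rho * v) = 4.3 / (1295 * 1.36) = 0.002441517147 m^2
d = sqrt(4*A/pi) * 1000
d = 55.8 mm

55.8


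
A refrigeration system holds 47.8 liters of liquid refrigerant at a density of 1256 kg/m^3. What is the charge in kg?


Charge = V * rho / 1000
Charge = 47.8 * 1256 / 1000
Charge = 60.04 kg

60.04


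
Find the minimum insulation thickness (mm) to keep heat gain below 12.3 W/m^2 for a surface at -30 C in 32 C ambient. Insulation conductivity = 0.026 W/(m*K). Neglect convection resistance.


dT = 32 - (-30) = 62 K
thickness = k * dT / q_max * 1000
thickness = 0.026 * 62 / 12.3 * 1000
thickness = 131.1 mm

131.1


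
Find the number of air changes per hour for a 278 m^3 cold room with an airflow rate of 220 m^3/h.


ACH = flow / volume
ACH = 220 / 278
ACH = 0.791

0.791


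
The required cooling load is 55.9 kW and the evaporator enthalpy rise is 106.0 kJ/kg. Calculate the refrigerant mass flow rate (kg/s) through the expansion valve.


m_dot = Q / dh
m_dot = 55.9 / 106.0
m_dot = 0.5274 kg/s

0.5274


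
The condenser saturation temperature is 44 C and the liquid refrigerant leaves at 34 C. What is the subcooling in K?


Subcooling = T_cond - T_liquid
Subcooling = 44 - 34
Subcooling = 10 K

10


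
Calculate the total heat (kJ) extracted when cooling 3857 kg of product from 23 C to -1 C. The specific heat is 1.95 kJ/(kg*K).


dT = 23 - (-1) = 24 K
Q = m * cp * dT = 3857 * 1.95 * 24
Q = 180508 kJ

180508


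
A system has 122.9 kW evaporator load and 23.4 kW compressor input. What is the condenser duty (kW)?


Q_cond = Q_evap + W
Q_cond = 122.9 + 23.4
Q_cond = 146.3 kW

146.3


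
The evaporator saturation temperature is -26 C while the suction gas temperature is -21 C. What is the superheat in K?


Superheat = T_suction - T_evap
Superheat = -21 - (-26)
Superheat = 5 K

5


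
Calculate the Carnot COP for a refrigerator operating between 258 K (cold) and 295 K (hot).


dT = 295 - 258 = 37 K
COP_carnot = T_cold / dT = 258 / 37
COP_carnot = 6.973

6.973


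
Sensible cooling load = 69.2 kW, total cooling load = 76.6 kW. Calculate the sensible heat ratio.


SHR = Q_sensible / Q_total
SHR = 69.2 / 76.6
SHR = 0.903

0.903


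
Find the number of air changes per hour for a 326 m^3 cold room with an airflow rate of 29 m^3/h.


ACH = flow / volume
ACH = 29 / 326
ACH = 0.089

0.089


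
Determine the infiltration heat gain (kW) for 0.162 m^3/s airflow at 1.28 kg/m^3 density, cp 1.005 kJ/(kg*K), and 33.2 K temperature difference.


Q = V_dot * rho * cp * dT
Q = 0.162 * 1.28 * 1.005 * 33.2
Q = 6.919 kW

6.919


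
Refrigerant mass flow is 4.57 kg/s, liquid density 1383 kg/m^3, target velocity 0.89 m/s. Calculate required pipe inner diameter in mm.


A = m_dot / (rho * v) = 4.57 / (1383 * 0.89) = 0.003712821013 m^2
d = sqrt(4*A/pi) * 1000
d = 68.8 mm

68.8


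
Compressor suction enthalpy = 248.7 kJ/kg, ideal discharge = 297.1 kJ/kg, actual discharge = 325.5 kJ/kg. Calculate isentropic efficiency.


dh_ideal = 297.1 - 248.7 = 48.4 kJ/kg
dh_actual = 325.5 - 248.7 = 76.8 kJ/kg
eta_s = dh_ideal / dh_actual = 48.4 / 76.8
eta_s = 0.6302

0.6302


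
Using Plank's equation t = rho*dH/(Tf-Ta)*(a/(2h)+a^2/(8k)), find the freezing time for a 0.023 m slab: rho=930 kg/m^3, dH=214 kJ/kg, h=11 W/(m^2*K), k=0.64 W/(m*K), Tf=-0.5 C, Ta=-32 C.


dT = -0.5 - (-32) = 31.5 K
term1 = a/(2h) = 0.023/(2*11) = 0.001045454545
term2 = a^2/(8k) = 0.023^2/(8*0.64) = 0.0001033203125
t = rho*dH*1000/dT * (term1 + term2)
t = 930*214*1000/31.5 * (0.001045454545 + 0.0001033203125)
t = 7258 s

7258


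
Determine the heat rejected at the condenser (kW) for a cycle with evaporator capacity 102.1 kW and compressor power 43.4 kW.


Q_cond = Q_evap + W
Q_cond = 102.1 + 43.4
Q_cond = 145.5 kW

145.5


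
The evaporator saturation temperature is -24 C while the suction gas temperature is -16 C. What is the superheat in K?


Superheat = T_suction - T_evap
Superheat = -16 - (-24)
Superheat = 8 K

8


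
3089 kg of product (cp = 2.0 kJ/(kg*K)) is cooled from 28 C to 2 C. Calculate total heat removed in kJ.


dT = 28 - (2) = 26 K
Q = m * cp * dT = 3089 * 2.0 * 26
Q = 160628 kJ

160628


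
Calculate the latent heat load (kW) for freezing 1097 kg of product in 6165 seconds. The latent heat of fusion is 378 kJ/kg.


Q_lat = m * h_fg / t
Q_lat = 1097 * 378 / 6165
Q_lat = 67.26 kW

67.26


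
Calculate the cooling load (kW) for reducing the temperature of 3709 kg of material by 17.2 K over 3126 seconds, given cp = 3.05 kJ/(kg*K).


Q = m * cp * dT / t
Q = 3709 * 3.05 * 17.2 / 3126
Q = 62.244 kW

62.244


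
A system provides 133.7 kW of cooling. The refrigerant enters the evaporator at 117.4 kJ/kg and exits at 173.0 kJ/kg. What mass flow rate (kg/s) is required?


dh = 173.0 - 117.4 = 55.6 kJ/kg
m_dot = Q / dh = 133.7 / 55.6 = 2.4047 kg/s

2.4047


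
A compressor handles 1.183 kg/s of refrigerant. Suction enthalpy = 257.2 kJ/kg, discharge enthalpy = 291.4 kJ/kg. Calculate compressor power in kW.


dh = 291.4 - 257.2 = 34.2 kJ/kg
W = m_dot * dh = 1.183 * 34.2 = 40.46 kW

40.46


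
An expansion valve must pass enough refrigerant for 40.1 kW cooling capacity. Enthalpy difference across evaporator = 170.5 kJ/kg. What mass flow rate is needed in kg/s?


m_dot = Q / dh
m_dot = 40.1 / 170.5
m_dot = 0.2352 kg/s

0.2352


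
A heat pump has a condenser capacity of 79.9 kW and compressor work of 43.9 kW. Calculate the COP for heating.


COP_hp = Q_cond / W
COP_hp = 79.9 / 43.9
COP_hp = 1.82

1.82


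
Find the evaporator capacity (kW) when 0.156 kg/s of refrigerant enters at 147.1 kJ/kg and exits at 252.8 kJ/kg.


dh = 252.8 - 147.1 = 105.7 kJ/kg
Q_evap = m_dot * dh = 0.156 * 105.7
Q_evap = 16.49 kW

16.49


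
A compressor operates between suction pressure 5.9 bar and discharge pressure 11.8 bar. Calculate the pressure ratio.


PR = P_high / P_low
PR = 11.8 / 5.9
PR = 2.0

2.0


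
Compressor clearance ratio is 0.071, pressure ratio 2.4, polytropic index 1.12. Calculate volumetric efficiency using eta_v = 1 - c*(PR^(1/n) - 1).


PR^(1/n) = 2.4^(1/1.12) = 2.18511512
eta_v = 1 - 0.071 * (2.18511512 - 1)
eta_v = 0.9159

0.9159


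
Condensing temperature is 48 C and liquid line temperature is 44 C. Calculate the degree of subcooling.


Subcooling = T_cond - T_liquid
Subcooling = 48 - 44
Subcooling = 4 K

4


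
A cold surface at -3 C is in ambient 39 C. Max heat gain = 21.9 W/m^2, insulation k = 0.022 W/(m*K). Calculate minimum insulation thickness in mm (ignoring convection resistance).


dT = 39 - (-3) = 42 K
thickness = k * dT / q_max * 1000
thickness = 0.022 * 42 / 21.9 * 1000
thickness = 42.2 mm

42.2


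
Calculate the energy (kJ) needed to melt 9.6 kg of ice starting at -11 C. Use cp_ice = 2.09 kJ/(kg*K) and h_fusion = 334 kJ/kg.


Sensible heat = cp * dT = 2.09 * 11 = 22.99 kJ/kg
Total per kg = 22.99 + 334 = 356.99 kJ/kg
Q = m * total = 9.6 * 356.99
Q = 3427.1 kJ

3427.1


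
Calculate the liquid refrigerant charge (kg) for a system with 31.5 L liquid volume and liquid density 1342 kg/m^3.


Charge = V * rho / 1000
Charge = 31.5 * 1342 / 1000
Charge = 42.27 kg

42.27


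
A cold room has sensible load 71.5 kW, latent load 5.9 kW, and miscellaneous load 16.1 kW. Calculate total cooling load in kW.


Q_total = Q_s + Q_l + Q_misc
Q_total = 71.5 + 5.9 + 16.1
Q_total = 93.5 kW

93.5


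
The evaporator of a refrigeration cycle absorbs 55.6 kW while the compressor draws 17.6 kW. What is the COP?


COP = Q_evap / W
COP = 55.6 / 17.6
COP = 3.159

3.159


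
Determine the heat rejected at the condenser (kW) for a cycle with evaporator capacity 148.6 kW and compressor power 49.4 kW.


Q_cond = Q_evap + W
Q_cond = 148.6 + 49.4
Q_cond = 198.0 kW

198.0


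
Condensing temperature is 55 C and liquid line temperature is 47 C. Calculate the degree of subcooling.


Subcooling = T_cond - T_liquid
Subcooling = 55 - 47
Subcooling = 8 K

8


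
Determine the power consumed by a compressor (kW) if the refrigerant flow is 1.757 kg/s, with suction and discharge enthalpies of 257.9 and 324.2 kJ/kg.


dh = 324.2 - 257.9 = 66.3 kJ/kg
W = m_dot * dh = 1.757 * 66.3 = 116.49 kW

116.49


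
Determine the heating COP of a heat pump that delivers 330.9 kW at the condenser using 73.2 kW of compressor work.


COP_hp = Q_cond / W
COP_hp = 330.9 / 73.2
COP_hp = 4.52

4.52


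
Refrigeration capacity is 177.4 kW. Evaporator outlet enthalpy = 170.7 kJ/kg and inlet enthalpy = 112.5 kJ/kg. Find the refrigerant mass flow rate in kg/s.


dh = 170.7 - 112.5 = 58.2 kJ/kg
m_dot = Q / dh = 177.4 / 58.2 = 3.0481 kg/s

3.0481


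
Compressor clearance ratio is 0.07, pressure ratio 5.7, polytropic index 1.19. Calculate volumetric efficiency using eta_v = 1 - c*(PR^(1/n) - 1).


PR^(1/n) = 5.7^(1/1.19) = 4.31706864
eta_v = 1 - 0.07 * (4.31706864 - 1)
eta_v = 0.7678

0.7678


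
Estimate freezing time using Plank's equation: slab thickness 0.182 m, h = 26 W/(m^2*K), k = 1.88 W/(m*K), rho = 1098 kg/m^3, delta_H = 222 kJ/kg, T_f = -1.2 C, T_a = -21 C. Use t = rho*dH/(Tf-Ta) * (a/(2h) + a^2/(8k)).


dT = -1.2 - (-21) = 19.8 K
term1 = a/(2h) = 0.182/(2*26) = 0.0035
term2 = a^2/(8k) = 0.182^2/(8*1.88) = 0.002202393617
t = rho*dH*1000/dT * (term1 + term2)
t = 1098*222*1000/19.8 * (0.0035 + 0.002202393617)
t = 70202 s

70202


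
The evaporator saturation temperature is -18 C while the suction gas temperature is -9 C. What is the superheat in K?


Superheat = T_suction - T_evap
Superheat = -9 - (-18)
Superheat = 9 K

9


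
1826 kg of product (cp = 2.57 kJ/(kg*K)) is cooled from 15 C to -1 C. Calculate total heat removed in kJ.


dT = 15 - (-1) = 16 K
Q = m * cp * dT = 1826 * 2.57 * 16
Q = 75085 kJ

75085


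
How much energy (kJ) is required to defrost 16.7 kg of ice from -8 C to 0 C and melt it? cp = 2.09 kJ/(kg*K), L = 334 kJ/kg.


Sensible heat = cp * dT = 2.09 * 8 = 16.72 kJ/kg
Total per kg = 16.72 + 334 = 350.72 kJ/kg
Q = m * total = 16.7 * 350.72
Q = 5857.0 kJ

5857.0


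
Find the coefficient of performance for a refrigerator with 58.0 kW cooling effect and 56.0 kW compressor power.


COP = Q_evap / W
COP = 58.0 / 56.0
COP = 1.036

1.036


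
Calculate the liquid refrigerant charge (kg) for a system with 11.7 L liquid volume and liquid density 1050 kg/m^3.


Charge = V * rho / 1000
Charge = 11.7 * 1050 / 1000
Charge = 12.29 kg

12.29


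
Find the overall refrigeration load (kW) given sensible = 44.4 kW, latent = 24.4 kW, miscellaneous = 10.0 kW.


Q_total = Q_s + Q_l + Q_misc
Q_total = 44.4 + 24.4 + 10.0
Q_total = 78.8 kW

78.8


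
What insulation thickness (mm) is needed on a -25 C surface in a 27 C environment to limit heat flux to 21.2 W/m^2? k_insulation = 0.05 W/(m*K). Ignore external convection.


dT = 27 - (-25) = 52 K
thickness = k * dT / q_max * 1000
thickness = 0.05 * 52 / 21.2 * 1000
thickness = 122.6 mm

122.6


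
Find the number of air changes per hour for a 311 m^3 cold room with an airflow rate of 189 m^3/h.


ACH = flow / volume
ACH = 189 / 311
ACH = 0.608

0.608


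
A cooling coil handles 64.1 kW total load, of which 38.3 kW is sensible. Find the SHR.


SHR = Q_sensible / Q_total
SHR = 38.3 / 64.1
SHR = 0.598

0.598


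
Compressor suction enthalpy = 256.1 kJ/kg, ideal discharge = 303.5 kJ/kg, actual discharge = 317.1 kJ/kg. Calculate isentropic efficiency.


dh_ideal = 303.5 - 256.1 = 47.4 kJ/kg
dh_actual = 317.1 - 256.1 = 61.0 kJ/kg
eta_s = dh_ideal / dh_actual = 47.4 / 61.0
eta_s = 0.777

0.777


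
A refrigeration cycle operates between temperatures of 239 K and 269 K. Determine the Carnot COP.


dT = 269 - 239 = 30 K
COP_carnot = T_cold / dT = 239 / 30
COP_carnot = 7.967

7.967


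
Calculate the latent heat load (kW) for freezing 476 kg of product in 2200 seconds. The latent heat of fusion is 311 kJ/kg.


Q_lat = m * h_fg / t
Q_lat = 476 * 311 / 2200
Q_lat = 67.29 kW

67.29


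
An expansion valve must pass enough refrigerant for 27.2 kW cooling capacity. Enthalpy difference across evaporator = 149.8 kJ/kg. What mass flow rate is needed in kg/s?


m_dot = Q / dh
m_dot = 27.2 / 149.8
m_dot = 0.1816 kg/s

0.1816


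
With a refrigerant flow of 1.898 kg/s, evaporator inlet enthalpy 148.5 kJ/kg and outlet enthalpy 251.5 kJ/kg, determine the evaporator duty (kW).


dh = 251.5 - 148.5 = 103.0 kJ/kg
Q_evap = m_dot * dh = 1.898 * 103.0
Q_evap = 195.49 kW

195.49


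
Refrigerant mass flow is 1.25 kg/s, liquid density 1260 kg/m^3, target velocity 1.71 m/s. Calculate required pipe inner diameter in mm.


A = m_dot / (rho * v) = 1.25 / (1260 * 1.71) = 0.0005801540889 m^2
d = sqrt(4*A/pi) * 1000
d = 27.2 mm

27.2


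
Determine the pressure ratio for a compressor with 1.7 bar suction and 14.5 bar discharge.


PR = P_high / P_low
PR = 14.5 / 1.7
PR = 8.529

8.529


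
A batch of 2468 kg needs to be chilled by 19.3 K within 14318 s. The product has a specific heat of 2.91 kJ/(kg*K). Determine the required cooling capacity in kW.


Q = m * cp * dT / t
Q = 2468 * 2.91 * 19.3 / 14318
Q = 9.681 kW

9.681


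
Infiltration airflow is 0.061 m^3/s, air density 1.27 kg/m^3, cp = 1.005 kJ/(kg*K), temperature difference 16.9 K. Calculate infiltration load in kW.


Q = V_dot * rho * cp * dT
Q = 0.061 * 1.27 * 1.005 * 16.9
Q = 1.316 kW

1.316


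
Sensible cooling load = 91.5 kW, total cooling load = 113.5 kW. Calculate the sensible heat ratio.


SHR = Q_sensible / Q_total
SHR = 91.5 / 113.5
SHR = 0.806

0.806


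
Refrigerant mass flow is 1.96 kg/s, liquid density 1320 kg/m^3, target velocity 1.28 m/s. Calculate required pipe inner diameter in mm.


A = m_dot / (rho * v) = 1.96 / (1320 * 1.28) = 0.001160037879 m^2
d = sqrt(4*A/pi) * 1000
d = 38.4 mm

38.4


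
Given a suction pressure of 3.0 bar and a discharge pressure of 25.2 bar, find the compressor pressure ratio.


PR = P_high / P_low
PR = 25.2 / 3.0
PR = 8.4

8.4


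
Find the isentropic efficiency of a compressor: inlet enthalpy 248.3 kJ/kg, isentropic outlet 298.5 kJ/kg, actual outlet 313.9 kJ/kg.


dh_ideal = 298.5 - 248.3 = 50.2 kJ/kg
dh_actual = 313.9 - 248.3 = 65.6 kJ/kg
eta_s = dh_ideal / dh_actual = 50.2 / 65.6
eta_s = 0.7652

0.7652


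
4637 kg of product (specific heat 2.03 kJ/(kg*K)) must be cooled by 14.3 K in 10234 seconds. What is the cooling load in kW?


Q = m * cp * dT / t
Q = 4637 * 2.03 * 14.3 / 10234
Q = 13.153 kW

13.153


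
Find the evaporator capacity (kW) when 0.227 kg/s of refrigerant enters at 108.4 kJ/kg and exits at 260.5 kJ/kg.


dh = 260.5 - 108.4 = 152.1 kJ/kg
Q_evap = m_dot * dh = 0.227 * 152.1
Q_evap = 34.53 kW

34.53
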